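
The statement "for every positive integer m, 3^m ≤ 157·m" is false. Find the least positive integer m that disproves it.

Check each positive integer m in order until 3^m > 157·m.
For m = 1, 2, 3, 4, 5, 6 the conclusion holds.
m = 7: 3^m = 2187 and 157·m = 1099, so 2187 > 1099.
Hence m = 7 is a counterexample.

m = 7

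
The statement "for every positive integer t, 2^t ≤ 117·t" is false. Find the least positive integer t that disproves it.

Check each positive integer t in order until 2^t > 117·t.
For t = 1, 2, 3, 4, 5, 6, 7, 8, 9, 10 the conclusion holds.
t = 11: 2^t = 2048 and 117·t = 1287, so 2048 > 1287.

t = 11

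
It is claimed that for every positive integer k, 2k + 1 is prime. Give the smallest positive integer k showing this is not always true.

A counterexample is any positive integer k such that 2k + 1 is not prime; we check each in order.
For k = 1, 2, 3 the conclusion holds.
k = 4: 2k + 1 = 9 = 3 × 3, composite.
So k = 4 is the smallest counterexample.

k = 4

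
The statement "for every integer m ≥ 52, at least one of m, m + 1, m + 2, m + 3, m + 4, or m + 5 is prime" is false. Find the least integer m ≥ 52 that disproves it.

The first 38 eligible values, up to m = 89, all satisfy the conclusion.
m = 90: 90 = 2 × 45; 91 = 7 × 13; 92 = 2 × 46; 93 = 3 × 31; 94 = 2 × 47; 95 = 5 × 19 — all composite.

m = 90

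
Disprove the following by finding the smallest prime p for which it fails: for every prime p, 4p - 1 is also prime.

p = 7

Check each prime p in order until 4p - 1 is not prime.
p = 2: 4p - 1 = 7, prime.
p = 3: 4p - 1 = 11, prime.
p = 5: 4p - 1 = 19, prime.
p = 7: 4p - 1 = 27 = 3 × 9, not prime.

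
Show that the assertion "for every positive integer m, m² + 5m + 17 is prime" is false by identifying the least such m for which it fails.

m = 8

We need the least positive integer m for which m² + 5m + 17 is not prime.
For m = 1, 2, 3, 4, 5, 6, 7 the conclusion holds.
m = 8: m² + 5m + 17 = 121 = 11 × 11, composite.
So m = 8 is the smallest counterexample.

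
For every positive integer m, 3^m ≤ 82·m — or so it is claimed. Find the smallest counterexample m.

A counterexample is any positive integer m such that 3^m > 82·m; we check each in order.
m = 1: 3^m = 3 and 82·m = 82, so 3 ≤ 82.
m = 2: 3^m = 9 and 82·m = 164, so 9 ≤ 164.
m = 3: 3^m = 27 and 82·m = 246, so 27 ≤ 246.
m = 4: 3^m = 81 and 82·m = 328, so 81 ≤ 328.
m = 5: 3^m = 243 and 82·m = 410, so 243 ≤ 410.
m = 6: 3^m = 729 and 82·m = 492, so 729 > 492.
So m = 6 is the smallest counterexample.

m = 6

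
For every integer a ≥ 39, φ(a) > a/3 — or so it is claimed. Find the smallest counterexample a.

a = 42

Check each integer a ≥ 39 in order until the claim fails.
a = 39: φ(39) = 24 and 39/3 = 13, so φ(39) > 39/3.
a = 40: φ(40) = 16 and 40/3 = 40/3, so φ(40) > 40/3.
a = 41: φ(41) = 40 and 41/3 = 41/3, so φ(41) > 41/3.
a = 42: φ(42) = 12 and 42/3 = 14, so φ(42) ≤ 42/3.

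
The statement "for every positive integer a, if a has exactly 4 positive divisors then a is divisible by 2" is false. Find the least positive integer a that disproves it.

a = 15

Check each positive integer a in order until a has exactly 4 positive divisors but a is not divisible by 2.
a = 6: τ(6) = 4; 6 mod 2 = 0.
a = 8: τ(8) = 4; 8 mod 2 = 0.
a = 10: τ(10) = 4; 10 mod 2 = 0.
a = 14: τ(14) = 4; 14 mod 2 = 0.
a = 15: τ(15) = 4; 15 mod 2 = 1.
Hence a = 15 is a counterexample.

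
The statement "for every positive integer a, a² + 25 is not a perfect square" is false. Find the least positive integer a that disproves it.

a = 12

We need the least positive integer a for which a² + 25 is a perfect square.
The first 11 eligible values, up to a = 11, all satisfy the conclusion.
a = 12: 12² + 25 = 169 = 13², a perfect square.
Thus a = 12 disproves the claim, and no smaller a works.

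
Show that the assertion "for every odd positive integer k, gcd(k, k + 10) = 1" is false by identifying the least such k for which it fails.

A counterexample is any odd positive integer k such that gcd(k, k + 10) > 1; we check each in order.
For k = 1, 3 the conclusion holds.
k = 5: gcd(5, 15) = 5.
Hence k = 5 is a counterexample.

k = 5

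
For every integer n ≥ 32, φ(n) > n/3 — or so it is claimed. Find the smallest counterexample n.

We need the least integer n ≥ 32 for which the claim fails.
The first 4 eligible values, up to n = 35, all satisfy the conclusion.
n = 36: φ(36) = 12 and 36/3 = 12, so φ(36) ≤ 36/3.
So n = 36 is the smallest counterexample.

n = 36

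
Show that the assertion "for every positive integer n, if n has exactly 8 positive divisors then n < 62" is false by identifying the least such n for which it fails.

n = 66

A counterexample is any positive integer n such that n has exactly 8 positive divisors but the claim fails; we check each in order.
The first 6 eligible values, up to n = 56, all satisfy the conclusion.
n = 66: τ(66) = 8; 66 ≥ 62.
Hence n = 66 is a counterexample.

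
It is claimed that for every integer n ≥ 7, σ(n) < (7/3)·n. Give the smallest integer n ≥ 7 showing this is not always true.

n = 12

We need the least integer n ≥ 7 for which the claim fails.
For n = 7, 8, 9, 10, 11 the conclusion holds.
n = 12: σ(12) = 28; 28 ≥ 28.
Thus n = 12 disproves the claim, and no smaller n works.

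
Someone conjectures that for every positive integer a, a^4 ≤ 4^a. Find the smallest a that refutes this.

Check each positive integer a in order until a^4 > 4^a.
For a = 1, 2 the conclusion holds.
a = 3: a^4 = 81 and 4^a = 64, so 81 > 64.
Thus a = 3 disproves the claim, and no smaller a works.

a = 3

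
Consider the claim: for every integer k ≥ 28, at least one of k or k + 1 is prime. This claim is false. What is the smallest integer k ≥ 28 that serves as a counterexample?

k = 28: 29 is prime.
k = 29: 29 is prime.
k = 30: 31 is prime.
k = 31: 31 is prime.
k = 32: 32 = 2 × 16; 33 = 3 × 11 — both composite.
So k = 32 is the smallest counterexample.

k = 32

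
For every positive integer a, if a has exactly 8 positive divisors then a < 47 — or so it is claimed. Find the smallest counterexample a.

a = 54

Check each positive integer a in order until a has exactly 8 positive divisors but the claim fails.
For a = 24, 30, 40, 42 the conclusion holds.
a = 54: τ(54) = 8; 54 ≥ 47.
Hence a = 54 is a counterexample.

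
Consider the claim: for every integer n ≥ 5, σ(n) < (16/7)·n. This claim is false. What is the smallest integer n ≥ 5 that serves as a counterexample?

n = 12

Check each integer n ≥ 5 in order until the claim fails.
The first 7 eligible values, up to n = 11, all satisfy the conclusion.
n = 12: σ(12) = 28; 28 ≥ 192/7.
So n = 12 is the smallest counterexample.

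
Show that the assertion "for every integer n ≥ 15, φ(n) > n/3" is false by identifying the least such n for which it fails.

We need the least integer n ≥ 15 for which the claim fails.
For n = 15, 16, 17 the conclusion holds.
n = 18: φ(18) = 6 and 18/3 = 6, so φ(18) ≤ 18/3.
So n = 18 is the smallest counterexample.

n = 18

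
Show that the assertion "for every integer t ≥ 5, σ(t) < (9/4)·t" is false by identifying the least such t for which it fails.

t = 12

For t = 5, 6, 7, 8, 9, 10, 11 the conclusion holds.
t = 12: σ(12) = 28; 28 ≥ 27.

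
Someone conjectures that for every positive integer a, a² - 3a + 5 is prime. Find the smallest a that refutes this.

a = 4

Check each positive integer a in order until a² - 3a + 5 is not prime.
a = 1: a² - 3a + 5 = 3, prime.
a = 2: a² - 3a + 5 = 3, prime.
a = 3: a² - 3a + 5 = 5, prime.
a = 4: a² - 3a + 5 = 9 = 3 × 3, composite.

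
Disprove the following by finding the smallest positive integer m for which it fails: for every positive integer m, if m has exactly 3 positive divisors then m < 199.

m = 289

For m = 4, 9, 25, 49, 121, 169 the conclusion holds.
m = 289: τ(289) = 3; 289 ≥ 199.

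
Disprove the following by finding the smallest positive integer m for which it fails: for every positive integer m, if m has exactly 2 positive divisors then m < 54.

m = 59

Check each positive integer m in order until m has exactly 2 positive divisors but the claim fails.
For m = 2, 3, 5, 7, …, 43, 47, 53 the conclusion holds.
m = 59: τ(59) = 2; 59 ≥ 54.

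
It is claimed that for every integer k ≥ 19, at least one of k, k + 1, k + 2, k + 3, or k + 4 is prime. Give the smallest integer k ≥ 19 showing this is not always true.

Check each integer k ≥ 19 in order until k, k + 1, k + 2, k + 3, k + 4 are all composite.
k = 19: 19 is prime.
k = 20: 23 is prime.
k = 21: 23 is prime.
k = 22: 23 is prime.
k = 23: 23 is prime.
k = 24: 24 = 2 × 12; 25 = 5 × 5; 26 = 2 × 13; 27 = 3 × 9; 28 = 2 × 14 — all composite.

k = 24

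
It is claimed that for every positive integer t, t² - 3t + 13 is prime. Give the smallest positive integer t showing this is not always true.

t = 12

A counterexample is any positive integer t such that t² - 3t + 13 is not prime; we check each in order.
For t = 1, 2, 3, 4, …, 9, 10, 11 the conclusion holds.
t = 12: t² - 3t + 13 = 121 = 11 × 11, composite.
Thus t = 12 disproves the claim, and no smaller t works.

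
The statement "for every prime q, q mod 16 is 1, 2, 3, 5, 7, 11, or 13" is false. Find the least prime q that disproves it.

q = 31

For q = 2, 3, 5, 7, 11, 13, 17, 19, 23, 29 the conclusion holds.
q = 31: 31 mod 16 = 15 — not in {1, 2, 3, 5, 7, 11, 13}.
So q = 31 is the smallest counterexample.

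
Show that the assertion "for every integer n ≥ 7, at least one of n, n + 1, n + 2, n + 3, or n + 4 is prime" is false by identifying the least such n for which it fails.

We need the least integer n ≥ 7 for which n, n + 1, n + 2, n + 3, n + 4 are all composite.
The first 17 eligible values, up to n = 23, all satisfy the conclusion.
n = 24: 24 = 2 × 12; 25 = 5 × 5; 26 = 2 × 13; 27 = 3 × 9; 28 = 2 × 14 — all composite.
Hence n = 24 is a counterexample.

n = 24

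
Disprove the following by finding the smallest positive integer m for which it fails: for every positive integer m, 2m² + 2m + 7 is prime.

m = 6

Check each positive integer m in order until 2m² + 2m + 7 is not prime.
m = 1: 2m² + 2m + 7 = 11, prime.
m = 2: 2m² + 2m + 7 = 19, prime.
m = 3: 2m² + 2m + 7 = 31, prime.
m = 4: 2m² + 2m + 7 = 47, prime.
m = 5: 2m² + 2m + 7 = 67, prime.
m = 6: 2m² + 2m + 7 = 91 = 7 × 13, composite.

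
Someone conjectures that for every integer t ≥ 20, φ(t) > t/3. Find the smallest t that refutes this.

t = 24

We need the least integer t ≥ 20 for which the claim fails.
The first 4 eligible values, up to t = 23, all satisfy the conclusion.
t = 24: φ(24) = 8 and 24/3 = 8, so φ(24) ≤ 24/3.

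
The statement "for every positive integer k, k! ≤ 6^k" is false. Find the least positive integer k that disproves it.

k = 14

For k = 1, 2, 3, 4, …, 11, 12, 13 the conclusion holds.
k = 14: k! = 87178291200 and 6^k = 78364164096, so 87178291200 > 78364164096.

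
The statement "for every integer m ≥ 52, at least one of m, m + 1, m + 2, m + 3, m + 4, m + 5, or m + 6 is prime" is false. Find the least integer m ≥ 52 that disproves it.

m = 90

The first 38 eligible values, up to m = 89, all satisfy the conclusion.
m = 90: 90 = 2 × 45; 91 = 7 × 13; 92 = 2 × 46; 93 = 3 × 31; 94 = 2 × 47; 95 = 5 × 19; 96 = 2 × 48 — all composite.
Thus m = 90 disproves the claim, and no smaller m works.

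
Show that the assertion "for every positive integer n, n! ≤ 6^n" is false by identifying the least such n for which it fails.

We need the least positive integer n for which n! > 6^n.
For n = 1, 2, 3, 4, …, 11, 12, 13 the conclusion holds.
n = 14: n! = 87178291200 and 6^n = 78364164096, so 87178291200 > 78364164096.

n = 14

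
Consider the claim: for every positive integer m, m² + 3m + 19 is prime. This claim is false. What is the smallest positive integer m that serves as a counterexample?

The first 14 eligible values, up to m = 14, all satisfy the conclusion.
m = 15: m² + 3m + 19 = 289 = 17 × 17, composite.
So m = 15 is the smallest counterexample.

m = 15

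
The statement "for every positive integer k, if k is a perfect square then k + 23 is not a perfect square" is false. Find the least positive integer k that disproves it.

k = 121

For k = 1, 4, 9, 16, 25, 36, 49, 64, 81, 100 the conclusion holds.
k = 121: 121 = 11² and 121 + 23 = 144 = 12².
Thus k = 121 disproves the claim, and no smaller k works.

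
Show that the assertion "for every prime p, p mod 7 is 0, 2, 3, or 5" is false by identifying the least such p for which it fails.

p = 11

Check each prime p in order until the claim fails.
The first 4 eligible values, up to p = 7, all satisfy the conclusion.
p = 11: 11 mod 7 = 4 — not in {0, 2, 3, 5}.
Hence p = 11 is a counterexample.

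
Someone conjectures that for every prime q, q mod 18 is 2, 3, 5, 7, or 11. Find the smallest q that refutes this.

A counterexample is any prime q such that the claim fails; we check each in order.
For q = 2, 3, 5, 7, 11 the conclusion holds.
q = 13: 13 mod 18 = 13 — not in {2, 3, 5, 7, 11}.

q = 13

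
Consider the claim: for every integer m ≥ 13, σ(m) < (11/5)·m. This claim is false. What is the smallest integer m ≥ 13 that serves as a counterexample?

We need the least integer m ≥ 13 for which the claim fails.
For m = 13, 14, 15, 16, …, 21, 22, 23 the conclusion holds.
m = 24: σ(24) = 60; 60 ≥ 264/5.
Thus m = 24 disproves the claim, and no smaller m works.

m = 24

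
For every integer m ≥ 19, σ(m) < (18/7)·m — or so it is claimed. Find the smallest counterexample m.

m = 48

The first 29 eligible values, up to m = 47, all satisfy the conclusion.
m = 48: σ(48) = 124; 124 ≥ 864/7.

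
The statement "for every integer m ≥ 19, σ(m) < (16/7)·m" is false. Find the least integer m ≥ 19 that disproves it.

For m = 19, 20, 21, 22, 23 the conclusion holds.
m = 24: σ(24) = 60; 60 ≥ 384/7.

m = 24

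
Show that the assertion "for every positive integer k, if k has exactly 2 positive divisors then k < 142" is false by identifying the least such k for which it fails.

A counterexample is any positive integer k such that k has exactly 2 positive divisors but the claim fails; we check each in order.
For k = 2, 3, 5, 7, …, 131, 137, 139 the conclusion holds.
k = 149: τ(149) = 2; 149 ≥ 142.
Hence k = 149 is a counterexample.

k = 149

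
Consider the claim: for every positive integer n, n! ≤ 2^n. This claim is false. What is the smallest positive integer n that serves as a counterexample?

We need the least positive integer n for which n! > 2^n.
For n = 1, 2, 3 the conclusion holds.
n = 4: n! = 24 and 2^n = 16, so 24 > 16.
Hence n = 4 is a counterexample.

n = 4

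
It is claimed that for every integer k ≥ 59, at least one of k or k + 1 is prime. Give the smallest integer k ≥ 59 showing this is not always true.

k = 62

A counterexample is any integer k ≥ 59 such that k, k + 1 are both composite; we check each in order.
k = 59: 59 is prime.
k = 60: 61 is prime.
k = 61: 61 is prime.
k = 62: 62 = 2 × 31; 63 = 3 × 21 — both composite.
Thus k = 62 disproves the claim, and no smaller k works.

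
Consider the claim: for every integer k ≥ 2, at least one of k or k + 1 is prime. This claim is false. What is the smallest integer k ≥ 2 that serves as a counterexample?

k = 8

We need the least integer k ≥ 2 for which k, k + 1 are both composite.
k = 2: 2 is prime.
k = 3: 3 is prime.
k = 4: 5 is prime.
k = 5: 5 is prime.
k = 6: 7 is prime.
k = 7: 7 is prime.
k = 8: 8 = 2 × 4; 9 = 3 × 3 — both composite.
Hence k = 8 is a counterexample.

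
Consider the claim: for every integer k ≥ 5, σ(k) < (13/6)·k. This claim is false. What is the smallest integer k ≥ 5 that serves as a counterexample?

k = 12

Check each integer k ≥ 5 in order until the claim fails.
k = 5: σ(5) = 6; 6 < 65/6.
k = 6: σ(6) = 12; 12 < 13.
k = 7: σ(7) = 8; 8 < 91/6.
k = 8: σ(8) = 15; 15 < 52/3.
k = 9: σ(9) = 13; 13 < 39/2.
k = 10: σ(10) = 18; 18 < 65/3.
k = 11: σ(11) = 12; 12 < 143/6.
k = 12: σ(12) = 28; 28 ≥ 26.
Thus k = 12 disproves the claim, and no smaller k works.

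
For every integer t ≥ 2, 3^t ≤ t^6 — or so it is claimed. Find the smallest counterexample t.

The first 13 eligible values, up to t = 14, all satisfy the conclusion.
t = 15: 3^t = 14348907 and t^6 = 11390625, so 14348907 > 11390625.
Thus t = 15 disproves the claim, and no smaller t works.

t = 15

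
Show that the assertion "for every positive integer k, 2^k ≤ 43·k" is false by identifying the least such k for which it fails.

k = 9

We need the least positive integer k for which 2^k > 43·k.
For k = 1, 2, 3, 4, 5, 6, 7, 8 the conclusion holds.
k = 9: 2^k = 512 and 43·k = 387, so 512 > 387.
Hence k = 9 is a counterexample.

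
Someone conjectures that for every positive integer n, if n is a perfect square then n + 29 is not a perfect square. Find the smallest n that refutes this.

A counterexample is any positive integer n such that n is a perfect square but n + 29 is a perfect square; we check each in order.
The first 13 eligible values, up to n = 169, all satisfy the conclusion.
n = 196: 196 = 14² and 196 + 29 = 225 = 15².

n = 196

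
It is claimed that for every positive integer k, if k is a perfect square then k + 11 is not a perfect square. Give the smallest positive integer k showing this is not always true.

k = 25

A counterexample is any positive integer k such that k is a perfect square but k + 11 is a perfect square; we check each in order.
For k = 1, 4, 9, 16 the conclusion holds.
k = 25: 25 = 5² and 25 + 11 = 36 = 6².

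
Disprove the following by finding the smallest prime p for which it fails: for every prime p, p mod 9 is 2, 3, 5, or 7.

p = 13

For p = 2, 3, 5, 7, 11 the conclusion holds.
p = 13: 13 mod 9 = 4 — not in {2, 3, 5, 7}.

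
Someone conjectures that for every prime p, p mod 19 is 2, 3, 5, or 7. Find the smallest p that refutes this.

We need the least prime p for which the claim fails.
For p = 2, 3, 5, 7 the conclusion holds.
p = 11: 11 mod 19 = 11 — not in {2, 3, 5, 7}.
Thus p = 11 disproves the claim, and no smaller p works.

p = 11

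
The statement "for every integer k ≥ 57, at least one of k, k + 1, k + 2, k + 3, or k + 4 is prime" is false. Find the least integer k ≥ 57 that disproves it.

k = 62

k = 57: 59 is prime.
k = 58: 59 is prime.
k = 59: 59 is prime.
k = 60: 61 is prime.
k = 61: 61 is prime.
k = 62: 62 = 2 × 31; 63 = 3 × 21; 64 = 2 × 32; 65 = 5 × 13; 66 = 2 × 33 — all composite.
Hence k = 62 is a counterexample.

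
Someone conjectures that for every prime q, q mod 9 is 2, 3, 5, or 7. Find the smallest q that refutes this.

q = 13

Check each prime q in order until the claim fails.
For q = 2, 3, 5, 7, 11 the conclusion holds.
q = 13: 13 mod 9 = 4 — not in {2, 3, 5, 7}.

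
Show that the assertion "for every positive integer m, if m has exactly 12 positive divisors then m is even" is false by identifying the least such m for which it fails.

m = 315

The first 24 eligible values, up to m = 308, all satisfy the conclusion.
m = 315: divisors of 315: 12 divisors; 315 is odd.
Thus m = 315 disproves the claim, and no smaller m works.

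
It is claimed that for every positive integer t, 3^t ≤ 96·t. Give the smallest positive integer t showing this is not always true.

For t = 1, 2, 3, 4, 5 the conclusion holds.
t = 6: 3^t = 729 and 96·t = 576, so 729 > 576.

t = 6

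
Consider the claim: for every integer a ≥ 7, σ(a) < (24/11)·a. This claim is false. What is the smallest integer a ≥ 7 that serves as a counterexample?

We need the least integer a ≥ 7 for which the claim fails.
a = 7: σ(7) = 8; 8 < 168/11.
a = 8: σ(8) = 15; 15 < 192/11.
a = 9: σ(9) = 13; 13 < 216/11.
a = 10: σ(10) = 18; 18 < 240/11.
a = 11: σ(11) = 12; 12 < 24.
a = 12: σ(12) = 28; 28 ≥ 288/11.

a = 12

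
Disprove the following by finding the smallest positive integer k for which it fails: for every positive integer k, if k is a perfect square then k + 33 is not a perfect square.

k = 16

Check each positive integer k in order until k is a perfect square but k + 33 is a perfect square.
For k = 1, 4, 9 the conclusion holds.
k = 16: 16 = 4² and 16 + 33 = 49 = 7².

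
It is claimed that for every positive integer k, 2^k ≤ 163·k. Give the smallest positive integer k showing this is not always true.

We need the least positive integer k for which 2^k > 163·k.
For k = 1, 2, 3, 4, 5, 6, 7, 8, 9, 10 the conclusion holds.
k = 11: 2^k = 2048 and 163·k = 1793, so 2048 > 1793.
Thus k = 11 disproves the claim, and no smaller k works.

k = 11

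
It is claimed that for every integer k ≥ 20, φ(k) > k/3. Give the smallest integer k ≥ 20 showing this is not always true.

For k = 20, 21, 22, 23 the conclusion holds.
k = 24: φ(24) = 8 and 24/3 = 8, so φ(24) ≤ 24/3.

k = 24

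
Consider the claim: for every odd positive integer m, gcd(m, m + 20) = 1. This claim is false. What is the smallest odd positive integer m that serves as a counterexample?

m = 5

We need the least odd positive integer m for which gcd(m, m + 20) > 1.
m = 1: gcd(1, 21) = 1.
m = 3: gcd(3, 23) = 1.
m = 5: gcd(5, 25) = 5.
So m = 5 is the smallest counterexample.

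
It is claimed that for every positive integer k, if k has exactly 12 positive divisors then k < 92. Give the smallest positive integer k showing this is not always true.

k = 96

A counterexample is any positive integer k such that k has exactly 12 positive divisors but the claim fails; we check each in order.
The first 4 eligible values, up to k = 90, all satisfy the conclusion.
k = 96: τ(96) = 12; 96 ≥ 92.
Hence k = 96 is a counterexample.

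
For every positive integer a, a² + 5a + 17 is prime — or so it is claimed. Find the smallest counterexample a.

The first 7 eligible values, up to a = 7, all satisfy the conclusion.
a = 8: a² + 5a + 17 = 121 = 11 × 11, composite.
So a = 8 is the smallest counterexample.

a = 8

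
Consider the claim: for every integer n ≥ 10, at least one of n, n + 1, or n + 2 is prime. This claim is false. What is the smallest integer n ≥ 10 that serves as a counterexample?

The first 4 eligible values, up to n = 13, all satisfy the conclusion.
n = 14: 14 = 2 × 7; 15 = 3 × 5; 16 = 2 × 8 — all composite.
Hence n = 14 is a counterexample.

n = 14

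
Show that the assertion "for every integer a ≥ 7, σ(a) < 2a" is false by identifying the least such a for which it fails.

We need the least integer a ≥ 7 for which the claim fails.
For a = 7, 8, 9, 10, 11 the conclusion holds.
a = 12: σ(12) = 28; 28 ≥ 24.

a = 12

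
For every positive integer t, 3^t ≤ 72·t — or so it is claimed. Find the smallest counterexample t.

We need the least positive integer t for which 3^t > 72·t.
For t = 1, 2, 3, 4, 5 the conclusion holds.
t = 6: 3^t = 729 and 72·t = 432, so 729 > 432.

t = 6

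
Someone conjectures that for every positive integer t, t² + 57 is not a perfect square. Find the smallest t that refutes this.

t = 8

A counterexample is any positive integer t such that t² + 57 is a perfect square; we check each in order.
The first 7 eligible values, up to t = 7, all satisfy the conclusion.
t = 8: 8² + 57 = 121 = 11², a perfect square.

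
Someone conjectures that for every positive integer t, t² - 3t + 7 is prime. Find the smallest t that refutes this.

t = 6

We need the least positive integer t for which t² - 3t + 7 is not prime.
The first 5 eligible values, up to t = 5, all satisfy the conclusion.
t = 6: t² - 3t + 7 = 25 = 5 × 5, composite.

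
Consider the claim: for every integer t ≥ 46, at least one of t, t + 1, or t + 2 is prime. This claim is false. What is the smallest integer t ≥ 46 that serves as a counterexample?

For t = 46, 47 the conclusion holds.
t = 48: 48 = 2 × 24; 49 = 7 × 7; 50 = 2 × 25 — all composite.

t = 48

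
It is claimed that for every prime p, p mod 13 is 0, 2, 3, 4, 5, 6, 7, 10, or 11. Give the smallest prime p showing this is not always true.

p = 47

We need the least prime p for which the claim fails.
The first 14 eligible values, up to p = 43, all satisfy the conclusion.
p = 47: 47 mod 13 = 8 — not in {0, 2, 3, 4, 5, 6, 7, 10, 11}.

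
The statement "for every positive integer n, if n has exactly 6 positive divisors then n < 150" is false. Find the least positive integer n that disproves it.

n = 153

A counterexample is any positive integer n such that n has exactly 6 positive divisors but the claim fails; we check each in order.
For n = 12, 18, 20, 28, …, 124, 147, 148 the conclusion holds.
n = 153: τ(153) = 6; 153 ≥ 150.
Hence n = 153 is a counterexample.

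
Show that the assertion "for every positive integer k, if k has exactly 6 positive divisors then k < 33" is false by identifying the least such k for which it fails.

Check each positive integer k in order until k has exactly 6 positive divisors but the claim fails.
For k = 12, 18, 20, 28, 32 the conclusion holds.
k = 44: τ(44) = 6; 44 ≥ 33.

k = 44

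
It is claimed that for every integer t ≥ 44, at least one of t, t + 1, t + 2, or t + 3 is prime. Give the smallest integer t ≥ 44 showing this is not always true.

A counterexample is any integer t ≥ 44 such that t, t + 1, t + 2, t + 3 are all composite; we check each in order.
The first 4 eligible values, up to t = 47, all satisfy the conclusion.
t = 48: 48 = 2 × 24; 49 = 7 × 7; 50 = 2 × 25; 51 = 3 × 17 — all composite.
Thus t = 48 disproves the claim, and no smaller t works.

t = 48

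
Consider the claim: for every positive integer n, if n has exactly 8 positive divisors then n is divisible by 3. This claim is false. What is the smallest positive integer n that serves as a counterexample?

n = 40

For n = 24, 30 the conclusion holds.
n = 40: τ(40) = 8; 40 mod 3 = 1.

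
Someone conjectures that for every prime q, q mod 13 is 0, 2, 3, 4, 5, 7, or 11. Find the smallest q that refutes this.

Check each prime q in order until the claim fails.
For q = 2, 3, 5, 7, 11, 13, 17 the conclusion holds.
q = 19: 19 mod 13 = 6 — not in {0, 2, 3, 4, 5, 7, 11}.
Hence q = 19 is a counterexample.

q = 19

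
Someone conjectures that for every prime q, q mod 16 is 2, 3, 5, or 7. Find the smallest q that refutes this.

q = 11

For q = 2, 3, 5, 7 the conclusion holds.
q = 11: 11 mod 16 = 11 — not in {2, 3, 5, 7}.
Hence q = 11 is a counterexample.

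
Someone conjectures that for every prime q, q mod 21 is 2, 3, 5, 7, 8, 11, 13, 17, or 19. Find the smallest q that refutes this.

A counterexample is any prime q such that the claim fails; we check each in order.
The first 10 eligible values, up to q = 29, all satisfy the conclusion.
q = 31: 31 mod 21 = 10 — not in {2, 3, 5, 7, 8, 11, 13, 17, 19}.
Thus q = 31 disproves the claim, and no smaller q works.

q = 31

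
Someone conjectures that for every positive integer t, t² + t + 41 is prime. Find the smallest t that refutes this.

The first 39 eligible values, up to t = 39, all satisfy the conclusion.
t = 40: t² + t + 41 = 1681 = 41 × 41, composite.
So t = 40 is the smallest counterexample.

t = 40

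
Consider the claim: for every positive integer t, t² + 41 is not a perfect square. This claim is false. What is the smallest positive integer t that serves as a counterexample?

t = 20

Check each positive integer t in order until t² + 41 is a perfect square.
For t = 1, 2, 3, 4, …, 17, 18, 19 the conclusion holds.
t = 20: 20² + 41 = 441 = 21², a perfect square.
Hence t = 20 is a counterexample.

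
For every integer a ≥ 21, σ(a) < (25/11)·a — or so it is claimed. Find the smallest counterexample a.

A counterexample is any integer a ≥ 21 such that the claim fails; we check each in order.
For a = 21, 22, 23 the conclusion holds.
a = 24: σ(24) = 60; 60 ≥ 600/11.
Hence a = 24 is a counterexample.

a = 24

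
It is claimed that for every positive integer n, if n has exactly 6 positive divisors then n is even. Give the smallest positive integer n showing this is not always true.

A counterexample is any positive integer n such that n has exactly 6 positive divisors but n is odd; we check each in order.
n = 12: divisors of 12: 1, 2, 3, 4, 6, 12; 12 is even.
n = 18: divisors of 18: 1, 2, 3, 6, 9, 18; 18 is even.
n = 20: divisors of 20: 1, 2, 4, 5, 10, 20; 20 is even.
n = 28: divisors of 28: 1, 2, 4, 7, 14, 28; 28 is even.
n = 32: divisors of 32: 1, 2, 4, 8, 16, 32; 32 is even.
n = 44: divisors of 44: 1, 2, 4, 11, 22, 44; 44 is even.
n = 45: divisors of 45: 1, 3, 5, 9, 15, 45; 45 is odd.

n = 45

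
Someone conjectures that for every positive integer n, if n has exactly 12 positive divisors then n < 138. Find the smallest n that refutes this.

The first 8 eligible values, up to n = 132, all satisfy the conclusion.
n = 140: τ(140) = 12; 140 ≥ 138.

n = 140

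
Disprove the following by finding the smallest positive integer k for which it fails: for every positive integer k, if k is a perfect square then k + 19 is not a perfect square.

k = 81

We need the least positive integer k for which k is a perfect square but k + 19 is a perfect square.
For k = 1, 4, 9, 16, 25, 36, 49, 64 the conclusion holds.
k = 81: 81 = 9² and 81 + 19 = 100 = 10².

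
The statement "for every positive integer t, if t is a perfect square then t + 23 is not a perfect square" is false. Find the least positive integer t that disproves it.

We need the least positive integer t for which t is a perfect square but t + 23 is a perfect square.
For t = 1, 4, 9, 16, 25, 36, 49, 64, 81, 100 the conclusion holds.
t = 121: 121 = 11² and 121 + 23 = 144 = 12².

t = 121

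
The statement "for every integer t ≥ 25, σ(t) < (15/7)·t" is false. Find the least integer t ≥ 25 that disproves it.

t = 30

A counterexample is any integer t ≥ 25 such that the claim fails; we check each in order.
t = 25: σ(25) = 31; 31 < 375/7.
t = 26: σ(26) = 42; 42 < 390/7.
t = 27: σ(27) = 40; 40 < 405/7.
t = 28: σ(28) = 56; 56 < 60.
t = 29: σ(29) = 30; 30 < 435/7.
t = 30: σ(30) = 72; 72 ≥ 450/7.
Thus t = 30 disproves the claim, and no smaller t works.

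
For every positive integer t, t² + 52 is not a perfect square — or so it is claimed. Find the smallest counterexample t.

t = 12

A counterexample is any positive integer t such that t² + 52 is a perfect square; we check each in order.
For t = 1, 2, 3, 4, …, 9, 10, 11 the conclusion holds.
t = 12: 12² + 52 = 196 = 14², a perfect square.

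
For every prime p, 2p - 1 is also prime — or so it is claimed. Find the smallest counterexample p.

p = 5

A counterexample is any prime p such that 2p - 1 is not prime; we check each in order.
For p = 2, 3 the conclusion holds.
p = 5: 2p - 1 = 9 = 3 × 3, not prime.
Hence p = 5 is a counterexample.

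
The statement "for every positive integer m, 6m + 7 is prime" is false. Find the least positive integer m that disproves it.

m = 3

m = 1: 6m + 7 = 13, prime.
m = 2: 6m + 7 = 19, prime.
m = 3: 6m + 7 = 25 = 5 × 5, composite.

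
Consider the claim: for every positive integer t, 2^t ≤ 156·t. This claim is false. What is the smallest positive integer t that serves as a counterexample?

A counterexample is any positive integer t such that 2^t > 156·t; we check each in order.
For t = 1, 2, 3, 4, 5, 6, 7, 8, 9, 10 the conclusion holds.
t = 11: 2^t = 2048 and 156·t = 1716, so 2048 > 1716.
Thus t = 11 disproves the claim, and no smaller t works.

t = 11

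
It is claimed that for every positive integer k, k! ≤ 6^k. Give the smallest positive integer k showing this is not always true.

A counterexample is any positive integer k such that k! > 6^k; we check each in order.
The first 13 eligible values, up to k = 13, all satisfy the conclusion.
k = 14: k! = 87178291200 and 6^k = 78364164096, so 87178291200 > 78364164096.
Hence k = 14 is a counterexample.

k = 14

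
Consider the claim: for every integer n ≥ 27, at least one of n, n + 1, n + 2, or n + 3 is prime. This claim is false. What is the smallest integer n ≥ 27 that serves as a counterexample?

n = 32

We need the least integer n ≥ 27 for which n, n + 1, n + 2, n + 3 are all composite.
For n = 27, 28, 29, 30, 31 the conclusion holds.
n = 32: 32 = 2 × 16; 33 = 3 × 11; 34 = 2 × 17; 35 = 5 × 7 — all composite.
Thus n = 32 disproves the claim, and no smaller n works.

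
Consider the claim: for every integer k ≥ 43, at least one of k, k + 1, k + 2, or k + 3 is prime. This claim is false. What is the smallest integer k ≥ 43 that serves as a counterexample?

k = 48

k = 43: 43 is prime.
k = 44: 47 is prime.
k = 45: 47 is prime.
k = 46: 47 is prime.
k = 47: 47 is prime.
k = 48: 48 = 2 × 24; 49 = 7 × 7; 50 = 2 × 25; 51 = 3 × 17 — all composite.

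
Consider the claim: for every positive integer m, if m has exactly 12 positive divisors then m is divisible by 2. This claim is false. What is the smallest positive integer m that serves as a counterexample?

m = 315

For m = 60, 72, 84, 90, …, 294, 306, 308 the conclusion holds.
m = 315: τ(315) = 12; 315 mod 2 = 1.
So m = 315 is the smallest counterexample.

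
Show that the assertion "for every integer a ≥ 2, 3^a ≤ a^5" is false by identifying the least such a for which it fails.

For a = 2, 3, 4, 5, 6, 7, 8, 9, 10 the conclusion holds.
a = 11: 3^a = 177147 and a^5 = 161051, so 177147 > 161051.
Thus a = 11 disproves the claim, and no smaller a works.

a = 11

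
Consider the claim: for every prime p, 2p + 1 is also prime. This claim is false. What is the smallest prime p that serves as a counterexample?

p = 7

We need the least prime p for which 2p + 1 is not prime.
For p = 2, 3, 5 the conclusion holds.
p = 7: 2p + 1 = 15 = 3 × 5, not prime.
Thus p = 7 disproves the claim, and no smaller p works.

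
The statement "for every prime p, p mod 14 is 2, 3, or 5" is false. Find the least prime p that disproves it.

p = 7

Check each prime p in order until the claim fails.
p = 2: 2 mod 14 = 2.
p = 3: 3 mod 14 = 3.
p = 5: 5 mod 14 = 5.
p = 7: 7 mod 14 = 7 — not in {2, 3, 5}.
So p = 7 is the smallest counterexample.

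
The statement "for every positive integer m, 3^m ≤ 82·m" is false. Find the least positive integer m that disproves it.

m = 6

A counterexample is any positive integer m such that 3^m > 82·m; we check each in order.
The first 5 eligible values, up to m = 5, all satisfy the conclusion.
m = 6: 3^m = 729 and 82·m = 492, so 729 > 492.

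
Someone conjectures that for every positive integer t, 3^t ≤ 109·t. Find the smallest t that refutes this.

The first 5 eligible values, up to t = 5, all satisfy the conclusion.
t = 6: 3^t = 729 and 109·t = 654, so 729 > 654.

t = 6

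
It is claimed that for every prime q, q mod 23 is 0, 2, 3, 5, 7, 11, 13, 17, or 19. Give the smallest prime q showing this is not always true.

We need the least prime q for which the claim fails.
For q = 2, 3, 5, 7, 11, 13, 17, 19, 23 the conclusion holds.
q = 29: 29 mod 23 = 6 — not in {0, 2, 3, 5, 7, 11, 13, 17, 19}.
So q = 29 is the smallest counterexample.

q = 29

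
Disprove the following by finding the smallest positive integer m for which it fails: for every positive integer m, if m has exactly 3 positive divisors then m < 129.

Check each positive integer m in order until m has exactly 3 positive divisors but the claim fails.
The first 5 eligible values, up to m = 121, all satisfy the conclusion.
m = 169: τ(169) = 3; 169 ≥ 129.

m = 169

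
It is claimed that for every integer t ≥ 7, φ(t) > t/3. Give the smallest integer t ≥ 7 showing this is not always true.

We need the least integer t ≥ 7 for which the claim fails.
For t = 7, 8, 9, 10, 11 the conclusion holds.
t = 12: φ(12) = 4 and 12/3 = 4, so φ(12) ≤ 12/3.

t = 12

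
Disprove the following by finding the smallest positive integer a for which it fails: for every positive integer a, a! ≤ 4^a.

a = 9

Check each positive integer a in order until a! > 4^a.
a = 1: a! = 1 and 4^a = 4, so 1 ≤ 4.
a = 2: a! = 2 and 4^a = 16, so 2 ≤ 16.
a = 3: a! = 6 and 4^a = 64, so 6 ≤ 64.
a = 4: a! = 24 and 4^a = 256, so 24 ≤ 256.
a = 5: a! = 120 and 4^a = 1024, so 120 ≤ 1024.
a = 6: a! = 720 and 4^a = 4096, so 720 ≤ 4096.
a = 7: a! = 5040 and 4^a = 16384, so 5040 ≤ 16384.
a = 8: a! = 40320 and 4^a = 65536, so 40320 ≤ 65536.
a = 9: a! = 362880 and 4^a = 262144, so 362880 > 262144.
Thus a = 9 disproves the claim, and no smaller a works.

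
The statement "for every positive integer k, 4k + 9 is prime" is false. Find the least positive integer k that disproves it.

k = 3

For k = 1, 2 the conclusion holds.
k = 3: 4k + 9 = 21 = 3 × 7, composite.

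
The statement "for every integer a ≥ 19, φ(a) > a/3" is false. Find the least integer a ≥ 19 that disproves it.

a = 24

A counterexample is any integer a ≥ 19 such that the claim fails; we check each in order.
The first 5 eligible values, up to a = 23, all satisfy the conclusion.
a = 24: φ(24) = 8 and 24/3 = 8, so φ(24) ≤ 24/3.
Hence a = 24 is a counterexample.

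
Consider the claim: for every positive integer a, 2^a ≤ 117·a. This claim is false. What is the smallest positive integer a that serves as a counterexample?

For a = 1, 2, 3, 4, 5, 6, 7, 8, 9, 10 the conclusion holds.
a = 11: 2^a = 2048 and 117·a = 1287, so 2048 > 1287.

a = 11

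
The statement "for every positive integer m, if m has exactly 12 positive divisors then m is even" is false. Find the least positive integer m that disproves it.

m = 315

A counterexample is any positive integer m such that m has exactly 12 positive divisors but m is odd; we check each in order.
The first 24 eligible values, up to m = 308, all satisfy the conclusion.
m = 315: divisors of 315: 12 divisors; 315 is odd.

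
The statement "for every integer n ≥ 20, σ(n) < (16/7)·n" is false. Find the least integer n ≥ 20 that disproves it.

n = 24

Check each integer n ≥ 20 in order until the claim fails.
n = 20: σ(20) = 42; 42 < 320/7.
n = 21: σ(21) = 32; 32 < 48.
n = 22: σ(22) = 36; 36 < 352/7.
n = 23: σ(23) = 24; 24 < 368/7.
n = 24: σ(24) = 60; 60 ≥ 384/7.
Hence n = 24 is a counterexample.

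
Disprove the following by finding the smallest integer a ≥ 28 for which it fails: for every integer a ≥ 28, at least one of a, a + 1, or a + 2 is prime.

We need the least integer a ≥ 28 for which a, a + 1, a + 2 are all composite.
The first 4 eligible values, up to a = 31, all satisfy the conclusion.
a = 32: 32 = 2 × 16; 33 = 3 × 11; 34 = 2 × 17 — all composite.

a = 32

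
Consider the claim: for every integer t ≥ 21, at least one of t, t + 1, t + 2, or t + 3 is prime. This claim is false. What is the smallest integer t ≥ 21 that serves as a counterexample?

A counterexample is any integer t ≥ 21 such that t, t + 1, t + 2, t + 3 are all composite; we check each in order.
For t = 21, 22, 23 the conclusion holds.
t = 24: 24 = 2 × 12; 25 = 5 × 5; 26 = 2 × 13; 27 = 3 × 9 — all composite.

t = 24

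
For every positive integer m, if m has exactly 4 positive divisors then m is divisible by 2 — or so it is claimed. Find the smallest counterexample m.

m = 15

We need the least positive integer m for which m has exactly 4 positive divisors but m is not divisible by 2.
The first 4 eligible values, up to m = 14, all satisfy the conclusion.
m = 15: τ(15) = 4; 15 mod 2 = 1.
So m = 15 is the smallest counterexample.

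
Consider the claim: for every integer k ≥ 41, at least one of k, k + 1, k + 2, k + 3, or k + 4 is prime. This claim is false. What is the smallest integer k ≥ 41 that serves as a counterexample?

k = 48

We need the least integer k ≥ 41 for which k, k + 1, k + 2, k + 3, k + 4 are all composite.
For k = 41, 42, 43, 44, 45, 46, 47 the conclusion holds.
k = 48: 48 = 2 × 24; 49 = 7 × 7; 50 = 2 × 25; 51 = 3 × 17; 52 = 2 × 26 — all composite.
So k = 48 is the smallest counterexample.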